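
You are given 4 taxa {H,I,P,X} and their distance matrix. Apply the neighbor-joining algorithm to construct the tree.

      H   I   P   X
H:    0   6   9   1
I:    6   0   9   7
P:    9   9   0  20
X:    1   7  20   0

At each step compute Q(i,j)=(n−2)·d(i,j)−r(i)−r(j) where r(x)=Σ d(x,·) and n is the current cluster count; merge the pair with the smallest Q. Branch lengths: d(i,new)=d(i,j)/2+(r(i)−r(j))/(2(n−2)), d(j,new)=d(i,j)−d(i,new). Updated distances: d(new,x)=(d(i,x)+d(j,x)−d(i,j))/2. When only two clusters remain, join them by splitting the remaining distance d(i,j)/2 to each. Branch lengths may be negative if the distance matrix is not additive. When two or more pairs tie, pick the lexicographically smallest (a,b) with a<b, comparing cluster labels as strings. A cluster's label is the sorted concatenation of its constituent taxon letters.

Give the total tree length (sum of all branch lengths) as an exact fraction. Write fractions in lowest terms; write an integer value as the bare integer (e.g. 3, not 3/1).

31/2

step 1: merge (H,X) at d=1, Q=-42; branch lengths H→-5/2, X→7/2; new cluster HX
  updated: d(HX,I)=6, d(HX,P)=14
step 2: merge (HX,I) at d=6, Q=-29; branch lengths HX→11/2, I→1/2; new cluster HIX
  updated: d(HIX,P)=17/2
step 3: merge (HIX,P) at d=17/2; branch lengths HIX→17/4, P→17/4; new cluster HIPX
final tree: (((H:-5/2,X:7/2):11/2,I:1/2):17/4,P:17/4)
total length: 31/2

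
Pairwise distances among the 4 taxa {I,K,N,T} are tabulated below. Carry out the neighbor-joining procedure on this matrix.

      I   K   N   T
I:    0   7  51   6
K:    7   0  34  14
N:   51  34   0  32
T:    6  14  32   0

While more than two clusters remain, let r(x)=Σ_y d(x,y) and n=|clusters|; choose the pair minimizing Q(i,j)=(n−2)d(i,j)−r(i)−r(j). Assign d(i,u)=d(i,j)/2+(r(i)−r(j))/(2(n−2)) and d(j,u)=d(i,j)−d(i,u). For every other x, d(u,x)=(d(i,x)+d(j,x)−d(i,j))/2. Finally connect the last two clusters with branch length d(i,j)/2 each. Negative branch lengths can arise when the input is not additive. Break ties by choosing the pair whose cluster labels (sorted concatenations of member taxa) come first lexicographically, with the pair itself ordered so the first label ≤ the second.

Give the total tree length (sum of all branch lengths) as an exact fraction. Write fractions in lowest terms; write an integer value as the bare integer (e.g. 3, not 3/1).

1. join I+K (d=7, Q=-105) ⇒ IK; edges |I|=23/4, |K|=5/4
  updated: d(IK,N)=39, d(IK,T)=13/2
2. join IK+N (d=39, Q=-155/2) ⇒ IKN; edges |IK|=27/4, |N|=129/4
  updated: d(IKN,T)=-1/4
3. join IKN+T (d=-1/4) ⇒ IKNT; edges |IKN|=-1/8, |T|=-1/8
final tree: (((I:23/4,K:5/4):27/4,N:129/4):-1/8,T:-1/8)
total length: 183/4

183/4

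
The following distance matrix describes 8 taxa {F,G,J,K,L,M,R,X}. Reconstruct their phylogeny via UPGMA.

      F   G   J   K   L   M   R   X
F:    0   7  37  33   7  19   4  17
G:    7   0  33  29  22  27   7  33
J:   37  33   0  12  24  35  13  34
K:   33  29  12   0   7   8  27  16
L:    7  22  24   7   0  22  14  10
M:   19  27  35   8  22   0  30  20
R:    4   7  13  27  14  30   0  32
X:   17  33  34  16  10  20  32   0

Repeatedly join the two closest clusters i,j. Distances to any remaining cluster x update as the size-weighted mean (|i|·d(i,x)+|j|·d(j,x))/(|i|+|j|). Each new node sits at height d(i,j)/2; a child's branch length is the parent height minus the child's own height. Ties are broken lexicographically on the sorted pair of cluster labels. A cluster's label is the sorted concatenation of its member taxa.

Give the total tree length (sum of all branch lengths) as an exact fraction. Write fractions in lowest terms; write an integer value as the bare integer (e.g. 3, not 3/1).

5273/84

step 1: merge (F,R) at d=4; branch lengths F→2, R→2; new cluster FR
  updated: d(FR,G)=7, d(FR,J)=25, d(FR,K)=30, d(FR,L)=21/2, d(FR,M)=49/2, d(FR,X)=49/2
step 2: merge (FR,G) at d=7; branch lengths FR→3/2, G→7/2; new cluster FGR
  updated: d(FGR,J)=83/3, d(FGR,K)=89/3, d(FGR,L)=43/3, d(FGR,M)=76/3, d(FGR,X)=82/3
step 3: merge (K,L) at d=7; branch lengths K→7/2, L→7/2; new cluster KL
  updated: d(FGR,KL)=22, d(J,KL)=18, d(KL,M)=15, d(KL,X)=13
step 4: merge (KL,X) at d=13; branch lengths KL→3, X→13/2; new cluster KLX
  updated: d(FGR,KLX)=214/9, d(J,KLX)=70/3, d(KLX,M)=50/3
step 5: merge (KLX,M) at d=50/3; branch lengths KLX→11/6, M→25/3; new cluster KLMX
  updated: d(FGR,KLMX)=145/6, d(J,KLMX)=105/4
step 6: merge (FGR,KLMX) at d=145/6; branch lengths FGR→103/12, KLMX→15/4; new cluster FGKLMRX
  updated: d(FGKLMRX,J)=188/7
step 7: merge (FGKLMRX,J) at d=188/7; branch lengths FGKLMRX→113/84, J→94/7; new cluster FGJKLMRX
final tree: ((((F:2,R:2):3/2,G:7/2):103/12,(((K:7/2,L:7/2):3,X:13/2):11/6,M:25/3):15/4):113/84,J:94/7)
total length: 5273/84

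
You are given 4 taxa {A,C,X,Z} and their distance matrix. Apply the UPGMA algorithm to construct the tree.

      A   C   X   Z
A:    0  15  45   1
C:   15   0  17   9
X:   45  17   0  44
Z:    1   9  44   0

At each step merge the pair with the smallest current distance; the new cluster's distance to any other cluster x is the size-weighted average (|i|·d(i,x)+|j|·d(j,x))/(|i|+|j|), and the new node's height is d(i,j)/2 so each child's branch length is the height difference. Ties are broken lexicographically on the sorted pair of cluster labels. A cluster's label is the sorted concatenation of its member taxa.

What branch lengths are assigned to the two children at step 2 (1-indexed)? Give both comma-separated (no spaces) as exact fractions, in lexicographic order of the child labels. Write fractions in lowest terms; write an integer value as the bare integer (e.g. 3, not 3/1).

iteration 1: select A,Z (d=1); attach at lengths (1/2, 1/2); label the merged cluster AZ
  updated: d(AZ,C)=12, d(AZ,X)=89/2
iteration 2: select AZ,C (d=12); attach at lengths (11/2, 6); label the merged cluster ACZ
  updated: d(ACZ,X)=106/3
iteration 3: select ACZ,X (d=106/3); attach at lengths (35/3, 53/3); label the merged cluster ACXZ
final tree: (((A:1/2,Z:1/2):11/2,C:6):35/3,X:53/3)
total length: 251/6

11/2,6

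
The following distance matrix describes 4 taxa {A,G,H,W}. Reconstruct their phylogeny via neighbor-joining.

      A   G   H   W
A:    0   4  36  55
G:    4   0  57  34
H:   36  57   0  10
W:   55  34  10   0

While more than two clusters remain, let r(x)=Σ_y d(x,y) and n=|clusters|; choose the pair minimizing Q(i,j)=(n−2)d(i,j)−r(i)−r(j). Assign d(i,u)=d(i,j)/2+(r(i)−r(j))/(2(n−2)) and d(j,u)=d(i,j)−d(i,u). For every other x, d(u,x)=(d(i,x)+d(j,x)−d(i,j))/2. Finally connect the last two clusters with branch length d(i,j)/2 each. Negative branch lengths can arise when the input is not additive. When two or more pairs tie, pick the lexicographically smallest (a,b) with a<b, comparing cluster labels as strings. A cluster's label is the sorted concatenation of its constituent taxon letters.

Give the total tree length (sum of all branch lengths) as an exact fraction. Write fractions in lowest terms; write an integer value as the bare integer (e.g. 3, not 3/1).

105/2

step 1: merge (A,G) at d=4, Q=-182; branch lengths A→2, G→2; new cluster AG
  updated: d(AG,H)=89/2, d(AG,W)=85/2
step 2: merge (AG,H) at d=89/2, Q=-97; branch lengths AG→77/2, H→6; new cluster AGH
  updated: d(AGH,W)=4
step 3: merge (AGH,W) at d=4; branch lengths AGH→2, W→2; new cluster AGHW
final tree: (((A:2,G:2):77/2,H:6):2,W:2)
total length: 105/2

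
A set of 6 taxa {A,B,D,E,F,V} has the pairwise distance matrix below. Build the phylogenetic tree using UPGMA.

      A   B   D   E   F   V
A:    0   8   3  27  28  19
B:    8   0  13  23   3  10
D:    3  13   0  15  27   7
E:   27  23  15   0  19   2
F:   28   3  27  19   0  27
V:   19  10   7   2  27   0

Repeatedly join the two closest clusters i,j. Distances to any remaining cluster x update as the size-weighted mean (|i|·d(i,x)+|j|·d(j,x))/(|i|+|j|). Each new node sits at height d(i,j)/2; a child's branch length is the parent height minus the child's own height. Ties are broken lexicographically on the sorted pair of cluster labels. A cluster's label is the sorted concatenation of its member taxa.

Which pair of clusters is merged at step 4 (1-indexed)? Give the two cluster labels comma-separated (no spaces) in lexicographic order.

AD,EV

step 1: merge (E,V) at d=2; branch lengths E→1, V→1; new cluster EV
  updated: d(A,EV)=23, d(B,EV)=33/2, d(D,EV)=11, d(EV,F)=23
step 2: merge (A,D) at d=3; branch lengths A→3/2, D→3/2; new cluster AD
  updated: d(AD,B)=21/2, d(AD,EV)=17, d(AD,F)=55/2
step 3: merge (B,F) at d=3; branch lengths B→3/2, F→3/2; new cluster BF
  updated: d(AD,BF)=19, d(BF,EV)=79/4
step 4: merge (AD,EV) at d=17; branch lengths AD→7, EV→15/2; new cluster ADEV
  updated: d(ADEV,BF)=155/8
step 5: merge (ADEV,BF) at d=155/8; branch lengths ADEV→19/16, BF→131/16; new cluster ABDEFV
final tree: (((A:3/2,D:3/2):7,(E:1,V:1):15/2):19/16,(B:3/2,F:3/2):131/16)
total length: 255/8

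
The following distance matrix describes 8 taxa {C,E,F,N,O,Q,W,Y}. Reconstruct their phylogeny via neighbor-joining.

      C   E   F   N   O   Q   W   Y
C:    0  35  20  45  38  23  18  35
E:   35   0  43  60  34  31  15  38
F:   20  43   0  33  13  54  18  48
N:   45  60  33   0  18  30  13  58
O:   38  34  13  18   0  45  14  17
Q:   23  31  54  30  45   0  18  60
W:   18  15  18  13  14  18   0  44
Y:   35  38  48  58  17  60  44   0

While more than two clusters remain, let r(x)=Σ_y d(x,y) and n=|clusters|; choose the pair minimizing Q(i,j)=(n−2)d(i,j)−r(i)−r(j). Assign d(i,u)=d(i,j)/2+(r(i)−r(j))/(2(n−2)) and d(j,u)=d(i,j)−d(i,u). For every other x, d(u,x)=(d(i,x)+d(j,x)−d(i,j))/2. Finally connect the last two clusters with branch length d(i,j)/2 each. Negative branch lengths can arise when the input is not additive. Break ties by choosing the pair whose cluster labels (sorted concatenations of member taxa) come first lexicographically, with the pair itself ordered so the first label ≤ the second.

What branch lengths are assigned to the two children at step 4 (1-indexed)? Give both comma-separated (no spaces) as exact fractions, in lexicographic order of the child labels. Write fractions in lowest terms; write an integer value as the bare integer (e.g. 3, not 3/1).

step 1: merge (O,Y) at d=17, Q=-377; branch lengths O→-19/12, Y→223/12; new cluster OY
  updated: d(C,OY)=28, d(E,OY)=55/2, d(F,OY)=22, d(N,OY)=59/2, d(OY,Q)=44, d(OY,W)=41/2
step 2: merge (N,Q) at d=30, Q=-521/2; branch lengths N→321/20, Q→279/20; new cluster NQ
  updated: d(C,NQ)=19, d(E,NQ)=61/2, d(F,NQ)=57/2, d(NQ,OY)=87/4, d(NQ,W)=1/2
step 3: merge (C,F) at d=20, Q=-343/2; branch lengths C→137/16, F→183/16; new cluster CF
  updated: d(CF,E)=29, d(CF,NQ)=55/4, d(CF,OY)=15, d(CF,W)=8
step 4: merge (NQ,W) at d=1/2, Q=-109; branch lengths NQ→4, W→-7/2; new cluster NQW
  updated: d(CF,NQW)=85/8, d(E,NQW)=45/2, d(NQW,OY)=167/8
step 5: merge (CF,OY) at d=15, Q=-88; branch lengths CF→85/16, OY→155/16; new cluster CFOY
  updated: d(CFOY,E)=83/4, d(CFOY,NQW)=33/4
step 6: merge (CFOY,E) at d=83/4, Q=-103/2; branch lengths CFOY→13/4, E→35/2; new cluster CEFOY
  updated: d(CEFOY,NQW)=5
step 7: merge (CEFOY,NQW) at d=5; branch lengths CEFOY→5/2, NQW→5/2; new cluster CEFNOQWY
final tree: ((((C:137/16,F:183/16):85/16,(O:-19/12,Y:223/12):155/16):13/4,E:35/2):5/2,((N:321/20,Q:279/20):4,W:-7/2):5/2)
total length: 433/4

4,-7/2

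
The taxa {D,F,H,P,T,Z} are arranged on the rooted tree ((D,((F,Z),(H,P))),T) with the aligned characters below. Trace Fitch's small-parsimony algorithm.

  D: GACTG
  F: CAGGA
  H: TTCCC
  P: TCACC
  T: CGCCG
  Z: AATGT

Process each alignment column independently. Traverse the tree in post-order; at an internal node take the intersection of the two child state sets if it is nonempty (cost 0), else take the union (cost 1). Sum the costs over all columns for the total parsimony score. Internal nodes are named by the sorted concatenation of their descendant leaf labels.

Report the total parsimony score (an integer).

14

site 0, node FZ: F={C} ∪ Z={A} → {A,C} (+1)
site 0, node HP: H={T} ∩ P={T} → {T} (+0)
site 0, node FHPZ: FZ={A,C} ∪ HP={T} → {A,C,T} (+1)
site 0, node DFHPZ: D={G} ∪ FHPZ={A,C,T} → {A,C,G,T} (+1)
site 0, node DFHPTZ: DFHPZ={A,C,G,T} ∩ T={C} → {C} (+0)
site 1, node FZ: F={A} ∩ Z={A} → {A} (+0)
site 1, node HP: H={T} ∪ P={C} → {C,T} (+1)
site 1, node FHPZ: FZ={A} ∪ HP={C,T} → {A,C,T} (+1)
site 1, node DFHPZ: D={A} ∩ FHPZ={A,C,T} → {A} (+0)
site 1, node DFHPTZ: DFHPZ={A} ∪ T={G} → {A,G} (+1)
site 2, node FZ: F={G} ∪ Z={T} → {G,T} (+1)
site 2, node HP: H={C} ∪ P={A} → {A,C} (+1)
site 2, node FHPZ: FZ={G,T} ∪ HP={A,C} → {A,C,G,T} (+1)
site 2, node DFHPZ: D={C} ∩ FHPZ={A,C,G,T} → {C} (+0)
site 2, node DFHPTZ: DFHPZ={C} ∩ T={C} → {C} (+0)
site 3, node FZ: F={G} ∩ Z={G} → {G} (+0)
site 3, node HP: H={C} ∩ P={C} → {C} (+0)
site 3, node FHPZ: FZ={G} ∪ HP={C} → {C,G} (+1)
site 3, node DFHPZ: D={T} ∪ FHPZ={C,G} → {C,G,T} (+1)
site 3, node DFHPTZ: DFHPZ={C,G,T} ∩ T={C} → {C} (+0)
site 4, node FZ: F={A} ∪ Z={T} → {A,T} (+1)
site 4, node HP: H={C} ∩ P={C} → {C} (+0)
site 4, node FHPZ: FZ={A,T} ∪ HP={C} → {A,C,T} (+1)
site 4, node DFHPZ: D={G} ∪ FHPZ={A,C,T} → {A,C,G,T} (+1)
site 4, node DFHPTZ: DFHPZ={A,C,G,T} ∩ T={G} → {G} (+0)
per-site changes: [3, 3, 3, 2, 3]; total = 14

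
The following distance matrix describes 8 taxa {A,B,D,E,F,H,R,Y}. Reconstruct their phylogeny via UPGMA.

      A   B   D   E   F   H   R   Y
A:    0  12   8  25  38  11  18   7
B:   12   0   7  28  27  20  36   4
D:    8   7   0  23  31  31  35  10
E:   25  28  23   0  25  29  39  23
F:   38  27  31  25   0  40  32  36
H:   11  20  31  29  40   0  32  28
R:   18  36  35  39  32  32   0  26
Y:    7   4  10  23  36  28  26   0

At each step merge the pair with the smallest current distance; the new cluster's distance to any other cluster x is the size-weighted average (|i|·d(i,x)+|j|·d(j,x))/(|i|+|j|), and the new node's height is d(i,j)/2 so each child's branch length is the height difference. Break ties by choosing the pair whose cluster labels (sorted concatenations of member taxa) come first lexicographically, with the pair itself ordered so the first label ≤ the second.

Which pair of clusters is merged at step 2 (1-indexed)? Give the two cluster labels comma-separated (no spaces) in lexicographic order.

A,D

1. join B+Y (d=4) ⇒ BY; edges |B|=2, |Y|=2
  updated: d(A,BY)=19/2, d(BY,D)=17/2, d(BY,E)=51/2, d(BY,F)=63/2, d(BY,H)=24, d(BY,R)=31
2. join A+D (d=8) ⇒ AD; edges |A|=4, |D|=4
  updated: d(AD,BY)=9, d(AD,E)=24, d(AD,F)=69/2, d(AD,H)=21, d(AD,R)=53/2
3. join AD+BY (d=9) ⇒ ABDY; edges |AD|=1/2, |BY|=5/2
  updated: d(ABDY,E)=99/4, d(ABDY,F)=33, d(ABDY,H)=45/2, d(ABDY,R)=115/4
4. join ABDY+H (d=45/2) ⇒ ABDHY; edges |ABDY|=27/4, |H|=45/4
  updated: d(ABDHY,E)=128/5, d(ABDHY,F)=172/5, d(ABDHY,R)=147/5
5. join E+F (d=25) ⇒ EF; edges |E|=25/2, |F|=25/2
  updated: d(ABDHY,EF)=30, d(EF,R)=71/2
6. join ABDHY+R (d=147/5) ⇒ ABDHRY; edges |ABDHY|=69/20, |R|=147/10
  updated: d(ABDHRY,EF)=371/12
7. join ABDHRY+EF (d=371/12) ⇒ ABDEFHRY; edges |ABDHRY|=91/120, |EF|=71/24
final tree: (((((A:4,D:4):1/2,(B:2,Y:2):5/2):27/4,H:45/4):69/20,R:147/10):91/120,(E:25/2,F:25/2):71/24)
total length: 1198/15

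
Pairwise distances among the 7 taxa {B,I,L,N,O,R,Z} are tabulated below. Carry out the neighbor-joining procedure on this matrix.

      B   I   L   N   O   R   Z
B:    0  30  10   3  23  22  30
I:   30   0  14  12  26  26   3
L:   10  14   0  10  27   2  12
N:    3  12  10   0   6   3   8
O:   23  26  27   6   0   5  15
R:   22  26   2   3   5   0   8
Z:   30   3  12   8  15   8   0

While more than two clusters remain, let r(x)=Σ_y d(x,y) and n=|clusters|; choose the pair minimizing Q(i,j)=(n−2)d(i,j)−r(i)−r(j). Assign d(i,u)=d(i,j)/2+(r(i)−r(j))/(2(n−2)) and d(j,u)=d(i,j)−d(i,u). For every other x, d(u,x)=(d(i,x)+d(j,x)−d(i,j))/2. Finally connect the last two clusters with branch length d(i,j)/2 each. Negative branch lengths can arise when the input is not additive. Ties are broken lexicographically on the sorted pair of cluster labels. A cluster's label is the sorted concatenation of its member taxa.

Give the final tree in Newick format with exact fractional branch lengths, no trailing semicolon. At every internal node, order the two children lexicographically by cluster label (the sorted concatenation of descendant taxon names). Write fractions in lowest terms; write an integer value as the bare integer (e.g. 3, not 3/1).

((((B:47/6,N:-29/6):71/16,(O:105/16,R:-25/16):81/16):41/16,(I:5,Z:-2):137/16):47/32,L:47/32)

1. join I+Z (d=3, Q=-172) ⇒ IZ; edges |I|=5, |Z|=-2
  updated: d(B,IZ)=57/2, d(IZ,L)=23/2, d(IZ,N)=17/2, d(IZ,O)=19, d(IZ,R)=31/2
2. join O+R (d=5, Q=-215/2) ⇒ OR; edges |O|=105/16, |R|=-25/16
  updated: d(B,OR)=20, d(IZ,OR)=59/4, d(L,OR)=12, d(N,OR)=2
3. join B+N (d=3, Q=-76) ⇒ BN; edges |B|=47/6, |N|=-29/6
  updated: d(BN,IZ)=17, d(BN,L)=17/2, d(BN,OR)=19/2
4. join BN+OR (d=19/2, Q=-209/4) ⇒ BNOR; edges |BN|=71/16, |OR|=81/16
  updated: d(BNOR,IZ)=89/8, d(BNOR,L)=11/2
5. join BNOR+IZ (d=89/8, Q=-225/8) ⇒ BINORZ; edges |BNOR|=41/16, |IZ|=137/16
  updated: d(BINORZ,L)=47/16
6. join BINORZ+L (d=47/16) ⇒ BILNORZ; edges |BINORZ|=47/32, |L|=47/32
final tree: ((((B:47/6,N:-29/6):71/16,(O:105/16,R:-25/16):81/16):41/16,(I:5,Z:-2):137/16):47/32,L:47/32)
total length: 553/16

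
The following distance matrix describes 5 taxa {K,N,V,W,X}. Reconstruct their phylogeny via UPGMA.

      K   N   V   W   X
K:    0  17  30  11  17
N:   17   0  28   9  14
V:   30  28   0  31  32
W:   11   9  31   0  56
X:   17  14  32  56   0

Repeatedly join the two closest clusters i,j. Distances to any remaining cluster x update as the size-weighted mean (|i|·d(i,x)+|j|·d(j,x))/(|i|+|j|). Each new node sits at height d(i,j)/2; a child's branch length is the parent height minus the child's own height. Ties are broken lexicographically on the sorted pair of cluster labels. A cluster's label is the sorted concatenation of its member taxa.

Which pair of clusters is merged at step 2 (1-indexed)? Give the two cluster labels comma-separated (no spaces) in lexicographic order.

iteration 1: select N,W (d=9); attach at lengths (9/2, 9/2); label the merged cluster NW
  updated: d(K,NW)=14, d(NW,V)=59/2, d(NW,X)=35
iteration 2: select K,NW (d=14); attach at lengths (7, 5/2); label the merged cluster KNW
  updated: d(KNW,V)=89/3, d(KNW,X)=29
iteration 3: select KNW,X (d=29); attach at lengths (15/2, 29/2); label the merged cluster KNWX
  updated: d(KNWX,V)=121/4
iteration 4: select KNWX,V (d=121/4); attach at lengths (5/8, 121/8); label the merged cluster KNVWX
final tree: (((K:7,(N:9/2,W:9/2):5/2):15/2,X:29/2):5/8,V:121/8)
total length: 225/4

K,NW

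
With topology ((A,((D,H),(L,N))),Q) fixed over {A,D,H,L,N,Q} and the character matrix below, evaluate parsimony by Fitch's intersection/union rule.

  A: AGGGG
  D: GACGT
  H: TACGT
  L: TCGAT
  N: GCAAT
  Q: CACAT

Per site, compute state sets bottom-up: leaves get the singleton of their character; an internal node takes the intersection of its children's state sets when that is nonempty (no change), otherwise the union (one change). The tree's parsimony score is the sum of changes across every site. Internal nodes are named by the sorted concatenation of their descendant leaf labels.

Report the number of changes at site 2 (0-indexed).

3

DH@0: {G} ∪ {T} = {G,T} (union, +1)
LN@0: {T} ∪ {G} = {G,T} (union, +1)
DHLN@0: {G,T} ∩ {G,T} = {G,T} (intersection, +0)
ADHLN@0: {A} ∪ {G,T} = {A,G,T} (union, +1)
ADHLNQ@0: {A,G,T} ∪ {C} = {A,C,G,T} (union, +1)
DH@1: {A} ∩ {A} = {A} (intersection, +0)
LN@1: {C} ∩ {C} = {C} (intersection, +0)
DHLN@1: {A} ∪ {C} = {A,C} (union, +1)
ADHLN@1: {G} ∪ {A,C} = {A,C,G} (union, +1)
ADHLNQ@1: {A,C,G} ∩ {A} = {A} (intersection, +0)
DH@2: {C} ∩ {C} = {C} (intersection, +0)
LN@2: {G} ∪ {A} = {A,G} (union, +1)
DHLN@2: {C} ∪ {A,G} = {A,C,G} (union, +1)
ADHLN@2: {G} ∩ {A,C,G} = {G} (intersection, +0)
ADHLNQ@2: {G} ∪ {C} = {C,G} (union, +1)
DH@3: {G} ∩ {G} = {G} (intersection, +0)
LN@3: {A} ∩ {A} = {A} (intersection, +0)
DHLN@3: {G} ∪ {A} = {A,G} (union, +1)
ADHLN@3: {G} ∩ {A,G} = {G} (intersection, +0)
ADHLNQ@3: {G} ∪ {A} = {A,G} (union, +1)
DH@4: {T} ∩ {T} = {T} (intersection, +0)
LN@4: {T} ∩ {T} = {T} (intersection, +0)
DHLN@4: {T} ∩ {T} = {T} (intersection, +0)
ADHLN@4: {G} ∪ {T} = {G,T} (union, +1)
ADHLNQ@4: {G,T} ∩ {T} = {T} (intersection, +0)
per-site changes: [4, 2, 3, 2, 1]; total = 12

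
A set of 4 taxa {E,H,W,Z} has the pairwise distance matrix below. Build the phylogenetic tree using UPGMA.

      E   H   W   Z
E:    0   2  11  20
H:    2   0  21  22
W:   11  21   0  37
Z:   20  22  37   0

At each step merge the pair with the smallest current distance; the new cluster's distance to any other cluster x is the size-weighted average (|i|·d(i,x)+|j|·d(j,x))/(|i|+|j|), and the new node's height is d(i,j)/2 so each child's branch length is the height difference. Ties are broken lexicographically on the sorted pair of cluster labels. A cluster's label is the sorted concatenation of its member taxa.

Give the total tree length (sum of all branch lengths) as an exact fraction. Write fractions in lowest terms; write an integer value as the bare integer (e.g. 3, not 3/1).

106/3

1. join E+H (d=2) ⇒ EH; edges |E|=1, |H|=1
  updated: d(EH,W)=16, d(EH,Z)=21
2. join EH+W (d=16) ⇒ EHW; edges |EH|=7, |W|=8
  updated: d(EHW,Z)=79/3
3. join EHW+Z (d=79/3) ⇒ EHWZ; edges |EHW|=31/6, |Z|=79/6
final tree: (((E:1,H:1):7,W:8):31/6,Z:79/6)
total length: 106/3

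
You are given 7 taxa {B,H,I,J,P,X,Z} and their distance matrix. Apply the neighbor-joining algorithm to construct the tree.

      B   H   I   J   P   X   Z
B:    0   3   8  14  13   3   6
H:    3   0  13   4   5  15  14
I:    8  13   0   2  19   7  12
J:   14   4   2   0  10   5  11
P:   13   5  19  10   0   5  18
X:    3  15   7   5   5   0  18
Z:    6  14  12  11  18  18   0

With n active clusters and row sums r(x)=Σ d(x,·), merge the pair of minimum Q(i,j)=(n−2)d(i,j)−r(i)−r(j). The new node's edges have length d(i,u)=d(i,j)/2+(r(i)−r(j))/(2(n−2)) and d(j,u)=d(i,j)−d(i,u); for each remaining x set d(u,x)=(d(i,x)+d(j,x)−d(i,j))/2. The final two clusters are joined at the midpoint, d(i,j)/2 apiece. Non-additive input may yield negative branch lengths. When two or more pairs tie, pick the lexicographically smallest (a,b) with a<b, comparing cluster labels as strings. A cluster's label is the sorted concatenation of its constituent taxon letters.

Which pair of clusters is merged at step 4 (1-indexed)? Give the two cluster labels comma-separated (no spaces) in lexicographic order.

1. join H+P (d=5, Q=-99) ⇒ HP; edges |H|=9/10, |P|=41/10
  updated: d(B,HP)=11/2, d(HP,I)=27/2, d(HP,J)=9/2, d(HP,X)=15/2, d(HP,Z)=27/2
2. join B+Z (d=6, Q=-73) ⇒ BZ; edges |B|=0, |Z|=6
  updated: d(BZ,HP)=13/2, d(BZ,I)=7, d(BZ,J)=19/2, d(BZ,X)=15/2
3. join I+J (d=2, Q=-89/2) ⇒ IJ; edges |I|=29/12, |J|=-5/12
  updated: d(BZ,IJ)=29/4, d(HP,IJ)=8, d(IJ,X)=5
4. join BZ+HP (d=13/2, Q=-121/4) ⇒ BHPZ; edges |BZ|=49/16, |HP|=55/16
  updated: d(BHPZ,IJ)=35/8, d(BHPZ,X)=17/4
5. join BHPZ+IJ (d=35/8, Q=-109/8) ⇒ BHIJPZ; edges |BHPZ|=29/16, |IJ|=41/16
  updated: d(BHIJPZ,X)=39/16
6. join BHIJPZ+X (d=39/16) ⇒ BHIJPXZ; edges |BHIJPZ|=39/32, |X|=39/32
final tree: ((((B:0,Z:6):49/16,(H:9/10,P:41/10):55/16):29/16,(I:29/12,J:-5/12):41/16):39/32,X:39/32)
total length: 421/16

BZ,HP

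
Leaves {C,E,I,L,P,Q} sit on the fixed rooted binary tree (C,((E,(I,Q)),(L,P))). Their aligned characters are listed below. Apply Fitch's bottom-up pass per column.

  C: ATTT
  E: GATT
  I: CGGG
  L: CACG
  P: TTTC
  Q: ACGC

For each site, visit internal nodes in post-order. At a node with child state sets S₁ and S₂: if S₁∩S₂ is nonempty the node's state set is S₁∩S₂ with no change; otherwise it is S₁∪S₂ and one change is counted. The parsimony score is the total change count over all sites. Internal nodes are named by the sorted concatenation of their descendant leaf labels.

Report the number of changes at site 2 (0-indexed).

2

[col 0] IQ: children I:{C}, Q:{A} ∪→ {A,C}; cost 1
[col 0] EIQ: children E:{G}, IQ:{A,C} ∪→ {A,C,G}; cost 1
[col 0] LP: children L:{C}, P:{T} ∪→ {C,T}; cost 1
[col 0] EILPQ: children EIQ:{A,C,G}, LP:{C,T} ∩→ {C}; cost 0
[col 0] CEILPQ: children C:{A}, EILPQ:{C} ∪→ {A,C}; cost 1
[col 1] IQ: children I:{G}, Q:{C} ∪→ {C,G}; cost 1
[col 1] EIQ: children E:{A}, IQ:{C,G} ∪→ {A,C,G}; cost 1
[col 1] LP: children L:{A}, P:{T} ∪→ {A,T}; cost 1
[col 1] EILPQ: children EIQ:{A,C,G}, LP:{A,T} ∩→ {A}; cost 0
[col 1] CEILPQ: children C:{T}, EILPQ:{A} ∪→ {A,T}; cost 1
[col 2] IQ: children I:{G}, Q:{G} ∩→ {G}; cost 0
[col 2] EIQ: children E:{T}, IQ:{G} ∪→ {G,T}; cost 1
[col 2] LP: children L:{C}, P:{T} ∪→ {C,T}; cost 1
[col 2] EILPQ: children EIQ:{G,T}, LP:{C,T} ∩→ {T}; cost 0
[col 2] CEILPQ: children C:{T}, EILPQ:{T} ∩→ {T}; cost 0
[col 3] IQ: children I:{G}, Q:{C} ∪→ {C,G}; cost 1
[col 3] EIQ: children E:{T}, IQ:{C,G} ∪→ {C,G,T}; cost 1
[col 3] LP: children L:{G}, P:{C} ∪→ {C,G}; cost 1
[col 3] EILPQ: children EIQ:{C,G,T}, LP:{C,G} ∩→ {C,G}; cost 0
[col 3] CEILPQ: children C:{T}, EILPQ:{C,G} ∪→ {C,G,T}; cost 1
per-site changes: [4, 4, 2, 4]; total = 14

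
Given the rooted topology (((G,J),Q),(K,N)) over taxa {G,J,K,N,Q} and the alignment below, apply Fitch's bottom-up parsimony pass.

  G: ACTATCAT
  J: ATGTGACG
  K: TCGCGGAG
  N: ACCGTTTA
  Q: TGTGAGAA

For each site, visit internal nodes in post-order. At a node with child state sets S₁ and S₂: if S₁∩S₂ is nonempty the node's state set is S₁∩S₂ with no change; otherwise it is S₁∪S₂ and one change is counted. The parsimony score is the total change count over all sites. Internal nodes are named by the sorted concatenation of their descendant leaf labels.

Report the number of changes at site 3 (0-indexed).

3

site 0, node GJ: G={A} ∩ J={A} → {A} (+0)
site 0, node GJQ: GJ={A} ∪ Q={T} → {A,T} (+1)
site 0, node KN: K={T} ∪ N={A} → {A,T} (+1)
site 0, node GJKNQ: GJQ={A,T} ∩ KN={A,T} → {A,T} (+0)
site 1, node GJ: G={C} ∪ J={T} → {C,T} (+1)
site 1, node GJQ: GJ={C,T} ∪ Q={G} → {C,G,T} (+1)
site 1, node KN: K={C} ∩ N={C} → {C} (+0)
site 1, node GJKNQ: GJQ={C,G,T} ∩ KN={C} → {C} (+0)
site 2, node GJ: G={T} ∪ J={G} → {G,T} (+1)
site 2, node GJQ: GJ={G,T} ∩ Q={T} → {T} (+0)
site 2, node KN: K={G} ∪ N={C} → {C,G} (+1)
site 2, node GJKNQ: GJQ={T} ∪ KN={C,G} → {C,G,T} (+1)
site 3, node GJ: G={A} ∪ J={T} → {A,T} (+1)
site 3, node GJQ: GJ={A,T} ∪ Q={G} → {A,G,T} (+1)
site 3, node KN: K={C} ∪ N={G} → {C,G} (+1)
site 3, node GJKNQ: GJQ={A,G,T} ∩ KN={C,G} → {G} (+0)
site 4, node GJ: G={T} ∪ J={G} → {G,T} (+1)
site 4, node GJQ: GJ={G,T} ∪ Q={A} → {A,G,T} (+1)
site 4, node KN: K={G} ∪ N={T} → {G,T} (+1)
site 4, node GJKNQ: GJQ={A,G,T} ∩ KN={G,T} → {G,T} (+0)
site 5, node GJ: G={C} ∪ J={A} → {A,C} (+1)
site 5, node GJQ: GJ={A,C} ∪ Q={G} → {A,C,G} (+1)
site 5, node KN: K={G} ∪ N={T} → {G,T} (+1)
site 5, node GJKNQ: GJQ={A,C,G} ∩ KN={G,T} → {G} (+0)
site 6, node GJ: G={A} ∪ J={C} → {A,C} (+1)
site 6, node GJQ: GJ={A,C} ∩ Q={A} → {A} (+0)
site 6, node KN: K={A} ∪ N={T} → {A,T} (+1)
site 6, node GJKNQ: GJQ={A} ∩ KN={A,T} → {A} (+0)
site 7, node GJ: G={T} ∪ J={G} → {G,T} (+1)
site 7, node GJQ: GJ={G,T} ∪ Q={A} → {A,G,T} (+1)
site 7, node KN: K={G} ∪ N={A} → {A,G} (+1)
site 7, node GJKNQ: GJQ={A,G,T} ∩ KN={A,G} → {A,G} (+0)
per-site changes: [2, 2, 3, 3, 3, 3, 2, 3]; total = 21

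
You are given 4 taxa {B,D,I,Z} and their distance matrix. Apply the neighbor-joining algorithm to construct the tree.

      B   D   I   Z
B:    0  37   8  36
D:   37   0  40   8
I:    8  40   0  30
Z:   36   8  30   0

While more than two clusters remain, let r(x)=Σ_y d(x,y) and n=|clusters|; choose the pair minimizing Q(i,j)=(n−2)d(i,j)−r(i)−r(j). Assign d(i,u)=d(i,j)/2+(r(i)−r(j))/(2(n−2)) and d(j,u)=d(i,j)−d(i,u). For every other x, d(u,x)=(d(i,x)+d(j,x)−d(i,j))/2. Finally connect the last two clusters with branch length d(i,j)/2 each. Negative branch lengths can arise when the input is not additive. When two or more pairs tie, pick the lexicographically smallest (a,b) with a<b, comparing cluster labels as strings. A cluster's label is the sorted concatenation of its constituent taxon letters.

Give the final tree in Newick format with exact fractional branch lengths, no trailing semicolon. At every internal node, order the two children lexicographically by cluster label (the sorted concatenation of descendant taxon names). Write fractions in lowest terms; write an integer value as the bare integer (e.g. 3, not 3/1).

step 1: merge (B,I) at d=8, Q=-143; branch lengths B→19/4, I→13/4; new cluster BI
  updated: d(BI,D)=69/2, d(BI,Z)=29
step 2: merge (BI,D) at d=69/2, Q=-143/2; branch lengths BI→111/4, D→27/4; new cluster BDI
  updated: d(BDI,Z)=5/4
step 3: merge (BDI,Z) at d=5/4; branch lengths BDI→5/8, Z→5/8; new cluster BDIZ
final tree: (((B:19/4,I:13/4):111/4,D:27/4):5/8,Z:5/8)
total length: 175/4

(((B:19/4,I:13/4):111/4,D:27/4):5/8,Z:5/8)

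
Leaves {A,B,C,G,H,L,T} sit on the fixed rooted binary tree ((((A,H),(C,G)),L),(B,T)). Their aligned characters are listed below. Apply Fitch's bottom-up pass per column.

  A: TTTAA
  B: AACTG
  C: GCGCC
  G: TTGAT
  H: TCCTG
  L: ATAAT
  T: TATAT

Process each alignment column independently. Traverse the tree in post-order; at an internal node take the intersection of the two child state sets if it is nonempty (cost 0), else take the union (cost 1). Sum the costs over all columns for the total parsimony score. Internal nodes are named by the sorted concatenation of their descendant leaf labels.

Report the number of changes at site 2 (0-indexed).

site 0, node AH: A={T} ∩ H={T} → {T} (+0)
site 0, node CG: C={G} ∪ G={T} → {G,T} (+1)
site 0, node ACGH: AH={T} ∩ CG={G,T} → {T} (+0)
site 0, node ACGHL: ACGH={T} ∪ L={A} → {A,T} (+1)
site 0, node BT: B={A} ∪ T={T} → {A,T} (+1)
site 0, node ABCGHLT: ACGHL={A,T} ∩ BT={A,T} → {A,T} (+0)
site 1, node AH: A={T} ∪ H={C} → {C,T} (+1)
site 1, node CG: C={C} ∪ G={T} → {C,T} (+1)
site 1, node ACGH: AH={C,T} ∩ CG={C,T} → {C,T} (+0)
site 1, node ACGHL: ACGH={C,T} ∩ L={T} → {T} (+0)
site 1, node BT: B={A} ∩ T={A} → {A} (+0)
site 1, node ABCGHLT: ACGHL={T} ∪ BT={A} → {A,T} (+1)
site 2, node AH: A={T} ∪ H={C} → {C,T} (+1)
site 2, node CG: C={G} ∩ G={G} → {G} (+0)
site 2, node ACGH: AH={C,T} ∪ CG={G} → {C,G,T} (+1)
site 2, node ACGHL: ACGH={C,G,T} ∪ L={A} → {A,C,G,T} (+1)
site 2, node BT: B={C} ∪ T={T} → {C,T} (+1)
site 2, node ABCGHLT: ACGHL={A,C,G,T} ∩ BT={C,T} → {C,T} (+0)
site 3, node AH: A={A} ∪ H={T} → {A,T} (+1)
site 3, node CG: C={C} ∪ G={A} → {A,C} (+1)
site 3, node ACGH: AH={A,T} ∩ CG={A,C} → {A} (+0)
site 3, node ACGHL: ACGH={A} ∩ L={A} → {A} (+0)
site 3, node BT: B={T} ∪ T={A} → {A,T} (+1)
site 3, node ABCGHLT: ACGHL={A} ∩ BT={A,T} → {A} (+0)
site 4, node AH: A={A} ∪ H={G} → {A,G} (+1)
site 4, node CG: C={C} ∪ G={T} → {C,T} (+1)
site 4, node ACGH: AH={A,G} ∪ CG={C,T} → {A,C,G,T} (+1)
site 4, node ACGHL: ACGH={A,C,G,T} ∩ L={T} → {T} (+0)
site 4, node BT: B={G} ∪ T={T} → {G,T} (+1)
site 4, node ABCGHLT: ACGHL={T} ∩ BT={G,T} → {T} (+0)
per-site changes: [3, 3, 4, 3, 4]; total = 17

4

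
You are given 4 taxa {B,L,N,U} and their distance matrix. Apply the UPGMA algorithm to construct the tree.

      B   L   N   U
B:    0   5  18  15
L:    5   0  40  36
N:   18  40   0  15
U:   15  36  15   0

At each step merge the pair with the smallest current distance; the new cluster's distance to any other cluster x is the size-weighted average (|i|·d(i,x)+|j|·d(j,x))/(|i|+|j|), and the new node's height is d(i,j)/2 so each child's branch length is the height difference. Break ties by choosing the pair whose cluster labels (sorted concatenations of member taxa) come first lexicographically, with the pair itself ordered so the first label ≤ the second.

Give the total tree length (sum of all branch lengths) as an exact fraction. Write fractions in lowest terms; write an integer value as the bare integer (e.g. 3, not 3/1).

1. join B+L (d=5) ⇒ BL; edges |B|=5/2, |L|=5/2
  updated: d(BL,N)=29, d(BL,U)=51/2
2. join N+U (d=15) ⇒ NU; edges |N|=15/2, |U|=15/2
  updated: d(BL,NU)=109/4
3. join BL+NU (d=109/4) ⇒ BLNU; edges |BL|=89/8, |NU|=49/8
final tree: ((B:5/2,L:5/2):89/8,(N:15/2,U:15/2):49/8)
total length: 149/4

149/4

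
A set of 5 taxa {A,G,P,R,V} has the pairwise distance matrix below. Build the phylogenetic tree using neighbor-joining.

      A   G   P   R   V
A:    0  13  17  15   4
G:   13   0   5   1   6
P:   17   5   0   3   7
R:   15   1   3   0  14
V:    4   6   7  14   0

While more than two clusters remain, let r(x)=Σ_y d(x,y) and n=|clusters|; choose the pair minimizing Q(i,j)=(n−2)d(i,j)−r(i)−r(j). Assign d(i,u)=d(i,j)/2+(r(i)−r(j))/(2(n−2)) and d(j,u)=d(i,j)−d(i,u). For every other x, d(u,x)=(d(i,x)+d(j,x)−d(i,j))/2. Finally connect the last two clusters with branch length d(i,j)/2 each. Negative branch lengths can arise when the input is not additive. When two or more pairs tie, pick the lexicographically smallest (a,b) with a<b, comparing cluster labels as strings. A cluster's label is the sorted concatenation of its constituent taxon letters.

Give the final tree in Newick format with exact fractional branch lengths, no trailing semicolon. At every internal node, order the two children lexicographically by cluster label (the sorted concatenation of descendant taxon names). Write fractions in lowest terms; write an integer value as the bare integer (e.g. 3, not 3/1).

step 1: merge (A,V) at d=4, Q=-68; branch lengths A→5, V→-1; new cluster AV
  updated: d(AV,G)=15/2, d(AV,P)=10, d(AV,R)=25/2
step 2: merge (AV,G) at d=15/2, Q=-57/2; branch lengths AV→63/8, G→-3/8; new cluster AGV
  updated: d(AGV,P)=15/4, d(AGV,R)=3
step 3: merge (AGV,P) at d=15/4, Q=-39/4; branch lengths AGV→15/8, P→15/8; new cluster AGPV
  updated: d(AGPV,R)=9/8
step 4: merge (AGPV,R) at d=9/8; branch lengths AGPV→9/16, R→9/16; new cluster AGPRV
final tree: ((((A:5,V:-1):63/8,G:-3/8):15/8,P:15/8):9/16,R:9/16)
total length: 131/8

((((A:5,V:-1):63/8,G:-3/8):15/8,P:15/8):9/16,R:9/16)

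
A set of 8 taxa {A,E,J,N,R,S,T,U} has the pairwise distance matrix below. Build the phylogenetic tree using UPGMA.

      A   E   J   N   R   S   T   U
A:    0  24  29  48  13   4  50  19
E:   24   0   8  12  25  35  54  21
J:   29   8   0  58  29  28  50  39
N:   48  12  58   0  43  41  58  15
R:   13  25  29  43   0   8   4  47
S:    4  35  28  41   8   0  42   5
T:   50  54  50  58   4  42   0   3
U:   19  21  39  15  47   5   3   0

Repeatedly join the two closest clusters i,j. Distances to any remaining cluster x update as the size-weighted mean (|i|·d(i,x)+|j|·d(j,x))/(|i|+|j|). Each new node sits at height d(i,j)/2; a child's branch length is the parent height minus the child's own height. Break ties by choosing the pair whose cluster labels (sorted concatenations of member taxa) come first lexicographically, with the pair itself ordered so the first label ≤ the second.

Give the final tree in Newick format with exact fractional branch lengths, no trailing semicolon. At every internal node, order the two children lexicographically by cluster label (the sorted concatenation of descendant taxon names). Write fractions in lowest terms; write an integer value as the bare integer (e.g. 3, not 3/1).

1. join T+U (d=3) ⇒ TU; edges |T|=3/2, |U|=3/2
  updated: d(A,TU)=69/2, d(E,TU)=75/2, d(J,TU)=89/2, d(N,TU)=73/2, d(R,TU)=51/2, d(S,TU)=47/2
2. join A+S (d=4) ⇒ AS; edges |A|=2, |S|=2
  updated: d(AS,E)=59/2, d(AS,J)=57/2, d(AS,N)=89/2, d(AS,R)=21/2, d(AS,TU)=29
3. join E+J (d=8) ⇒ EJ; edges |E|=4, |J|=4
  updated: d(AS,EJ)=29, d(EJ,N)=35, d(EJ,R)=27, d(EJ,TU)=41
4. join AS+R (d=21/2) ⇒ ARS; edges |AS|=13/4, |R|=21/4
  updated: d(ARS,EJ)=85/3, d(ARS,N)=44, d(ARS,TU)=167/6
5. join ARS+TU (d=167/6) ⇒ ARSTU; edges |ARS|=26/3, |TU|=149/12
  updated: d(ARSTU,EJ)=167/5, d(ARSTU,N)=41
6. join ARSTU+EJ (d=167/5) ⇒ AEJRSTU; edges |ARSTU|=167/60, |EJ|=127/10
  updated: d(AEJRSTU,N)=275/7
7. join AEJRSTU+N (d=275/7) ⇒ AEJNRSTU; edges |AEJRSTU|=103/35, |N|=275/14
final tree: (((((A:2,S:2):13/4,R:21/4):26/3,(T:3/2,U:3/2):149/12):167/60,(E:4,J:4):127/10):103/35,N:275/14)
total length: 17357/210

(((((A:2,S:2):13/4,R:21/4):26/3,(T:3/2,U:3/2):149/12):167/60,(E:4,J:4):127/10):103/35,N:275/14)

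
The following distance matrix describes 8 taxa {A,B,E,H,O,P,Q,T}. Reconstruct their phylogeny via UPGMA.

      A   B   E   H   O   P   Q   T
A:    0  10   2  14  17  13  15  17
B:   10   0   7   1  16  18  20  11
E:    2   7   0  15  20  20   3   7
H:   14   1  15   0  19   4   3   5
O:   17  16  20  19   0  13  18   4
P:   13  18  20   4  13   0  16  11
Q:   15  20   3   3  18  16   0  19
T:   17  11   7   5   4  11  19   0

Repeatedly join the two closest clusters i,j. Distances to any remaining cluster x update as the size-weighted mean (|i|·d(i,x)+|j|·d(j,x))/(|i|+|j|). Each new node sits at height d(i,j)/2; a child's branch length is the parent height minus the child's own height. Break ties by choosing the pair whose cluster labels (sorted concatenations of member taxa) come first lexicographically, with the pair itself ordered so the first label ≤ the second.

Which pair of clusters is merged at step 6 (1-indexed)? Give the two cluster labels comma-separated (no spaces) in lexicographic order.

iteration 1: select B,H (d=1); attach at lengths (1/2, 1/2); label the merged cluster BH
  updated: d(A,BH)=12, d(BH,E)=11, d(BH,O)=35/2, d(BH,P)=11, d(BH,Q)=23/2, d(BH,T)=8
iteration 2: select A,E (d=2); attach at lengths (1, 1); label the merged cluster AE
  updated: d(AE,BH)=23/2, d(AE,O)=37/2, d(AE,P)=33/2, d(AE,Q)=9, d(AE,T)=12
iteration 3: select O,T (d=4); attach at lengths (2, 2); label the merged cluster OT
  updated: d(AE,OT)=61/4, d(BH,OT)=51/4, d(OT,P)=12, d(OT,Q)=37/2
iteration 4: select AE,Q (d=9); attach at lengths (7/2, 9/2); label the merged cluster AEQ
  updated: d(AEQ,BH)=23/2, d(AEQ,OT)=49/3, d(AEQ,P)=49/3
iteration 5: select BH,P (d=11); attach at lengths (5, 11/2); label the merged cluster BHP
  updated: d(AEQ,BHP)=118/9, d(BHP,OT)=25/2
iteration 6: select BHP,OT (d=25/2); attach at lengths (3/4, 17/4); label the merged cluster BHOPT
  updated: d(AEQ,BHOPT)=72/5
iteration 7: select AEQ,BHOPT (d=72/5); attach at lengths (27/10, 19/20); label the merged cluster ABEHOPQT
final tree: (((A:1,E:1):7/2,Q:9/2):27/10,(((B:1/2,H:1/2):5,P:11/2):3/4,(O:2,T:2):17/4):19/20)
total length: 683/20

BHP,OT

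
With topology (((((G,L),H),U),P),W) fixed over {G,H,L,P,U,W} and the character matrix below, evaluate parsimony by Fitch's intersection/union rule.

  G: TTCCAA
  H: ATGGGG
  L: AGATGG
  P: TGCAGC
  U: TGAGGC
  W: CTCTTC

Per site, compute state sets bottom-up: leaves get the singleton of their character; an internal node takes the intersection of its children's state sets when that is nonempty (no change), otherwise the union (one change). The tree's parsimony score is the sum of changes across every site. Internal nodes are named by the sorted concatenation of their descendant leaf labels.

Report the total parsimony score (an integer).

site 0, node GL: G={T} ∪ L={A} → {A,T} (+1)
site 0, node GHL: GL={A,T} ∩ H={A} → {A} (+0)
site 0, node GHLU: GHL={A} ∪ U={T} → {A,T} (+1)
site 0, node GHLPU: GHLU={A,T} ∩ P={T} → {T} (+0)
site 0, node GHLPUW: GHLPU={T} ∪ W={C} → {C,T} (+1)
site 1, node GL: G={T} ∪ L={G} → {G,T} (+1)
site 1, node GHL: GL={G,T} ∩ H={T} → {T} (+0)
site 1, node GHLU: GHL={T} ∪ U={G} → {G,T} (+1)
site 1, node GHLPU: GHLU={G,T} ∩ P={G} → {G} (+0)
site 1, node GHLPUW: GHLPU={G} ∪ W={T} → {G,T} (+1)
site 2, node GL: G={C} ∪ L={A} → {A,C} (+1)
site 2, node GHL: GL={A,C} ∪ H={G} → {A,C,G} (+1)
site 2, node GHLU: GHL={A,C,G} ∩ U={A} → {A} (+0)
site 2, node GHLPU: GHLU={A} ∪ P={C} → {A,C} (+1)
site 2, node GHLPUW: GHLPU={A,C} ∩ W={C} → {C} (+0)
site 3, node GL: G={C} ∪ L={T} → {C,T} (+1)
site 3, node GHL: GL={C,T} ∪ H={G} → {C,G,T} (+1)
site 3, node GHLU: GHL={C,G,T} ∩ U={G} → {G} (+0)
site 3, node GHLPU: GHLU={G} ∪ P={A} → {A,G} (+1)
site 3, node GHLPUW: GHLPU={A,G} ∪ W={T} → {A,G,T} (+1)
site 4, node GL: G={A} ∪ L={G} → {A,G} (+1)
site 4, node GHL: GL={A,G} ∩ H={G} → {G} (+0)
site 4, node GHLU: GHL={G} ∩ U={G} → {G} (+0)
site 4, node GHLPU: GHLU={G} ∩ P={G} → {G} (+0)
site 4, node GHLPUW: GHLPU={G} ∪ W={T} → {G,T} (+1)
site 5, node GL: G={A} ∪ L={G} → {A,G} (+1)
site 5, node GHL: GL={A,G} ∩ H={G} → {G} (+0)
site 5, node GHLU: GHL={G} ∪ U={C} → {C,G} (+1)
site 5, node GHLPU: GHLU={C,G} ∩ P={C} → {C} (+0)
site 5, node GHLPUW: GHLPU={C} ∩ W={C} → {C} (+0)
per-site changes: [3, 3, 3, 4, 2, 2]; total = 17

17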